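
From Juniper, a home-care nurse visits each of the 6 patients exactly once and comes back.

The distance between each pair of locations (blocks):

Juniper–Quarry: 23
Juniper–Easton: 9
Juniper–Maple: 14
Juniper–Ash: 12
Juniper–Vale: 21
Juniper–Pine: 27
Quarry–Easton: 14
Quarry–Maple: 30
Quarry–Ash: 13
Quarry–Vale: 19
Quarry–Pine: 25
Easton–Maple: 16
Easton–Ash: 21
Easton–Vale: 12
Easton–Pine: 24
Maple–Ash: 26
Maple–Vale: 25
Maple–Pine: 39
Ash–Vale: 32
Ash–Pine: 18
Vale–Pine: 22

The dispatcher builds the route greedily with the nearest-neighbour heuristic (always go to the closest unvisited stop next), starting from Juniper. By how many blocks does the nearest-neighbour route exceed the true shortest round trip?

The nearest-neighbour route is 10 blocks longer than optimal.

From Juniper: Easton=9, Ash=12, Maple=14, Vale=21, Quarry=23, Pine=27 → choose Easton (9).
From Easton: Vale=12, Quarry=14, Maple=16, Ash=21, Pine=24 → choose Vale (12).
From Vale: Quarry=19, Pine=22, Maple=25, Ash=32 → choose Quarry (19).
From Quarry: Ash=13, Pine=25, Maple=30 → choose Ash (13).
From Ash: Pine=18, Maple=26 → choose Pine (18).
From Pine: Maple=39 → choose Maple (39).
NN route Juniper → Easton → Vale → Quarry → Ash → Pine → Maple → Juniper costs 124.
Optimal: Juniper → Maple → Easton → Vale → Pine → Quarry → Ash → Juniper costs 114 (by enumerating all 360 distinct tours).
Excess = 124 − 114 = 10.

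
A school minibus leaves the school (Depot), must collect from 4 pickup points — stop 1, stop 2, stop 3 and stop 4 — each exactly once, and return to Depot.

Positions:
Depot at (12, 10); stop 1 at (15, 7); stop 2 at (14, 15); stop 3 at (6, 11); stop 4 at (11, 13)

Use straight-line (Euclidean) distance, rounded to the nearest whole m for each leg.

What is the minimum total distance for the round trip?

Depot - stop 1 - stop 2 - stop 3 - stop 4 - Depot: 4+8+9+5+3 = 29
Depot - stop 1 - stop 2 - stop 4 - stop 3 - Depot: 4+8+4+5+6 = 27
Depot - stop 1 - stop 3 - stop 2 - stop 4 - Depot: 4+10+9+4+3 = 30
Depot - stop 1 - stop 3 - stop 4 - stop 2 - Depot: 4+10+5+4+5 = 28
Depot - stop 1 - stop 4 - stop 2 - stop 3 - Depot: 4+7+4+9+6 = 30
Depot - stop 1 - stop 4 - stop 3 - stop 2 - Depot: 4+7+5+9+5 = 30
Depot - stop 2 - stop 1 - stop 3 - stop 4 - Depot: 5+8+10+5+3 = 31
Depot - stop 2 - stop 1 - stop 4 - stop 3 - Depot: 5+8+7+5+6 = 31
Depot - stop 2 - stop 3 - stop 1 - stop 4 - Depot: 5+9+10+7+3 = 34
Depot - stop 2 - stop 4 - stop 1 - stop 3 - Depot: 5+4+7+10+6 = 32
Depot - stop 3 - stop 1 - stop 2 - stop 4 - Depot: 6+10+8+4+3 = 31
Depot - stop 3 - stop 2 - stop 1 - stop 4 - Depot: 6+9+8+7+3 = 33
The minimum is 27.
One optimal route: Depot → stop 1 → stop 2 → stop 4 → stop 3 → Depot (or its reverse).

Minimum total distance: 27 m.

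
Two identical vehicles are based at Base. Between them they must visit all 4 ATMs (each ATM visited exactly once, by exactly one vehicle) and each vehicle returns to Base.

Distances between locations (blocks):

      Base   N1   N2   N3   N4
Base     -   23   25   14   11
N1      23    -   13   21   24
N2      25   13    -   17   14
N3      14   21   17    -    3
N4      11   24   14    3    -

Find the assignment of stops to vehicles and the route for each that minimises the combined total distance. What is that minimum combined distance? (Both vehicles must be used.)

Check every non-empty split of the stops between the two vehicles; for each half take its own optimal tour:
  {N1} + {N2, N3, N4}: 46 + 56 = 102
  {N2} + {N1, N3, N4}: 50 + 58 = 108
  {N1, N2} + {N3, N4}: 61 + 28 = 89
  {N3} + {N1, N2, N4}: 28 + 61 = 89
  {N1, N3} + {N2, N4}: 58 + 50 = 108
  {N2, N3} + {N1, N4}: 56 + 58 = 114
  … (7 splits in total)
Best: vehicle 1 Base → N1 → N2 → Base = 61; vehicle 2 Base → N3 → N4 → Base = 28; combined 89.

89 blocks — the smallest possible combined total.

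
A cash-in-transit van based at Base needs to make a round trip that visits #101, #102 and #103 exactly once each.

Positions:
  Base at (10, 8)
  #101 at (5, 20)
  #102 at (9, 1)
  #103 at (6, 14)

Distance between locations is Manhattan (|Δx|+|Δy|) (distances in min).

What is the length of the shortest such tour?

Minimum total distance: 48 min.

With 3 stops there are 3!/2 = 3 distinct round trips (a route and its reverse cost the same).
Base → #101 → #102 → #103 → Base: 17+23+16+10 = 66
Base → #101 → #103 → #102 → Base: 17+7+16+8 = 48
Base → #102 → #101 → #103 → Base: 8+23+7+10 = 48
The minimum is 48.
One optimal route: Base → #101 → #103 → #102 → Base (or its reverse).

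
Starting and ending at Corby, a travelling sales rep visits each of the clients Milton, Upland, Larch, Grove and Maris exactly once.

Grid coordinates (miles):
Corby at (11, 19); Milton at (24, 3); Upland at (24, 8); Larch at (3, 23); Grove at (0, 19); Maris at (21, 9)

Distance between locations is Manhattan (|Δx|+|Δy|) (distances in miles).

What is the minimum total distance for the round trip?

There are 60 distinct closed tours to check (reversals are equivalent).
Corby→Milton→Upland→Larch→Grove→Maris→Corby: 29+5+36+7+31+20 = 128
Corby→Milton→Upland→Larch→Maris→Grove→Corby: 29+5+36+32+31+11 = 144
Corby→Milton→Upland→Grove→Larch→Maris→Corby: 29+5+35+7+32+20 = 128
Corby→Milton→Upland→Grove→Maris→Larch→Corby: 29+5+35+31+32+12 = 144
Corby→Milton→Upland→Maris→Larch→Grove→Corby: 29+5+4+32+7+11 = 88
Corby→Milton→Upland→Maris→Grove→Larch→Corby: 29+5+4+31+7+12 = 88
Corby→Milton→Larch→Upland→Grove→Maris→Corby: 29+41+36+35+31+20 = 192
Corby→Milton→Larch→Upland→Maris→Grove→Corby: 29+41+36+4+31+11 = 152
Corby→Milton→Larch→Grove→Upland→Maris→Corby: 29+41+7+35+4+20 = 136
Corby→Milton→Larch→Grove→Maris→Upland→Corby: 29+41+7+31+4+24 = 136
Corby→Milton→Larch→Maris→Upland→Grove→Corby: 29+41+32+4+35+11 = 152
Corby→Milton→Larch→Maris→Grove→Upland→Corby: 29+41+32+31+35+24 = 192
Corby→Milton→Grove→Upland→Larch→Maris→Corby: 29+40+35+36+32+20 = 192
Corby→Milton→Grove→Upland→Maris→Larch→Corby: 29+40+35+4+32+12 = 152
… (46 more)
The minimum is 88.
One optimal route: Corby → Milton → Upland → Maris → Larch → Grove → Corby (or its reverse).

88 miles — the shortest possible round trip.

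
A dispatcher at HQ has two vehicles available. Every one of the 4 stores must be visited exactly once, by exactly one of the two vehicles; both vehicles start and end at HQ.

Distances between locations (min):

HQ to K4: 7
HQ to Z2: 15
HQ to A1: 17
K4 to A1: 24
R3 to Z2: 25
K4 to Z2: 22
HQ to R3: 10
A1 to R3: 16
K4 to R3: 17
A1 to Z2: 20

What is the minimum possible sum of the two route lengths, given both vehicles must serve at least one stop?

Try each way of splitting the stops between the two vehicles (each non-empty) and, for each split, find the best tour for each vehicle:
  {K4} + {A1, R3, Z2}: 14 + 61 = 75
  {A1} + {K4, R3, Z2}: 34 + 64 = 98
  {K4, A1} + {R3, Z2}: 48 + 50 = 98
  {R3} + {K4, A1, Z2}: 20 + 66 = 86
  {K4, R3} + {A1, Z2}: 34 + 52 = 86
  {A1, R3} + {K4, Z2}: 43 + 44 = 87
  … (7 splits in total)
Best: vehicle 1 HQ → K4 → HQ = 14; vehicle 2 HQ → R3 → A1 → Z2 → HQ = 61; combined 75.

Minimum combined distance: 75 min.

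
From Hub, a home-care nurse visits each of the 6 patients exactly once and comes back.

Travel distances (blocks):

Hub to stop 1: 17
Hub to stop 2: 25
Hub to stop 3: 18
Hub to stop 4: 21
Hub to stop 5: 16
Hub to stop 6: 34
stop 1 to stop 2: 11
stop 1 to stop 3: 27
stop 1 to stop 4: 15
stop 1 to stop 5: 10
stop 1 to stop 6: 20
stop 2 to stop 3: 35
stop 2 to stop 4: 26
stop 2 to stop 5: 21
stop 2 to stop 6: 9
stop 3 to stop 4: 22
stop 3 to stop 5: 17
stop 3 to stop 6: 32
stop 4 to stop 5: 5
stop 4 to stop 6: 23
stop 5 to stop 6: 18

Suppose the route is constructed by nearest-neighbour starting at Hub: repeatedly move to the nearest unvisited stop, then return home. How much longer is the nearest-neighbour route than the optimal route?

Excess over optimum: 6 blocks.

Hub: stop 5=16, stop 1=17, stop 3=18, stop 4=21, stop 2=25, stop 6=34 ⇒ stop 5
stop 5: stop 4=5, stop 1=10, stop 3=17, stop 6=18, stop 2=21 ⇒ stop 4
stop 4: stop 1=15, stop 3=22, stop 6=23, stop 2=26 ⇒ stop 1
stop 1: stop 2=11, stop 6=20, stop 3=27 ⇒ stop 2
stop 2: stop 6=9, stop 3=35 ⇒ stop 6
stop 6: stop 3=32 ⇒ stop 3
NN route Hub → stop 5 → stop 4 → stop 1 → stop 2 → stop 6 → stop 3 → Hub costs 106.
Optimal: Hub → stop 1 → stop 2 → stop 6 → stop 4 → stop 5 → stop 3 → Hub costs 100 (by enumerating all 360 distinct tours).
Excess = 106 − 100 = 6.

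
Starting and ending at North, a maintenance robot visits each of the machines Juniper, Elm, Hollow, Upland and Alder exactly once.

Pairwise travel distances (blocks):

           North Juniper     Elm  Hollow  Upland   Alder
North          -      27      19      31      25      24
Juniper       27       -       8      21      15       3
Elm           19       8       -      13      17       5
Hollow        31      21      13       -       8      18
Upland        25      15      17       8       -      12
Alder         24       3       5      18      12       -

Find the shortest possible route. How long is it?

North → Juniper → Elm → Hollow → Upland → Alder → North: 27+8+13+8+12+24 = 92
North → Juniper → Elm → Hollow → Alder → Upland → North: 27+8+13+18+12+25 = 103
North → Juniper → Elm → Upland → Hollow → Alder → North: 27+8+17+8+18+24 = 102
North → Juniper → Elm → Upland → Alder → Hollow → North: 27+8+17+12+18+31 = 113
North → Juniper → Elm → Alder → Hollow → Upland → North: 27+8+5+18+8+25 = 91
North → Juniper → Elm → Alder → Upland → Hollow → North: 27+8+5+12+8+31 = 91
North → Juniper → Hollow → Elm → Upland → Alder → North: 27+21+13+17+12+24 = 114
North → Juniper → Hollow → Elm → Alder → Upland → North: 27+21+13+5+12+25 = 103
North → Juniper → Hollow → Upland → Elm → Alder → North: 27+21+8+17+5+24 = 102
North → Juniper → Hollow → Upland → Alder → Elm → North: 27+21+8+12+5+19 = 92
North → Juniper → Hollow → Alder → Elm → Upland → North: 27+21+18+5+17+25 = 113
North → Juniper → Hollow → Alder → Upland → Elm → North: 27+21+18+12+17+19 = 114
North → Juniper → Upland → Elm → Hollow → Alder → North: 27+15+17+13+18+24 = 114
North → Juniper → Upland → Elm → Alder → Hollow → North: 27+15+17+5+18+31 = 113
… (46 more)
North → Juniper → Alder → Elm → Hollow → Upland → North: 27+3+5+13+8+25 = 81  ← best
The minimum is 81.
One optimal route: North → Juniper → Alder → Elm → Hollow → Upland → North (or its reverse).

Shortest round trip = 81 blocks.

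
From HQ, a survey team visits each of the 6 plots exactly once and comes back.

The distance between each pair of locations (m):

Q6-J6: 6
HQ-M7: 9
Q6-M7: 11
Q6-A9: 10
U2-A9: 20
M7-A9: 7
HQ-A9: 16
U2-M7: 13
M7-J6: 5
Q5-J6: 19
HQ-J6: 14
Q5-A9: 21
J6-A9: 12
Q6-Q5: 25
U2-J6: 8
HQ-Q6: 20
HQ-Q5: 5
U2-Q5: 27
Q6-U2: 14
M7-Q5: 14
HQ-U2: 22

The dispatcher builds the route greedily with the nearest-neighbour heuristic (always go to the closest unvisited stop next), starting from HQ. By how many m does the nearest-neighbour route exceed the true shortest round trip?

From HQ: Q5=5, M7=9, J6=14, A9=16, Q6=20, U2=22 → choose Q5 (5).
From Q5: M7=14, J6=19, A9=21, Q6=25, U2=27 → choose M7 (14).
From M7: J6=5, A9=7, Q6=11, U2=13 → choose J6 (5).
From J6: Q6=6, U2=8, A9=12 → choose Q6 (6).
From Q6: A9=10, U2=14 → choose A9 (10).
From A9: U2=20 → choose U2 (20).
NN route HQ → Q5 → M7 → J6 → Q6 → A9 → U2 → HQ costs 82.
Optimal: HQ → U2 → J6 → Q6 → A9 → M7 → Q5 → HQ costs 72 (by enumerating all 360 distinct tours).
Excess = 82 − 72 = 10.

The nearest-neighbour route is 10 m longer than optimal.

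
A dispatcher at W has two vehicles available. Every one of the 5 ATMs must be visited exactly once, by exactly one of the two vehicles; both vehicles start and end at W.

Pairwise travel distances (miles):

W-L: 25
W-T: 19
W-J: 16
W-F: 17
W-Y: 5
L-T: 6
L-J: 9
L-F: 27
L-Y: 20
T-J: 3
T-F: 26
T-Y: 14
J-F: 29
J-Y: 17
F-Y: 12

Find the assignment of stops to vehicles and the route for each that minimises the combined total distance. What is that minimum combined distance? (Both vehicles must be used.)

There are 2^4 − 1 = 15 ways to divide the 5 stops into two non-empty groups. For each, the best each vehicle can do is its own shortest tour through its group:
  {L} + {T, J, F, Y}: 50 + 62 = 112
  {T} + {L, J, F, Y}: 38 + 69 = 107
  {L, T} + {J, F, Y}: 50 + 62 = 112
  {J} + {L, T, F, Y}: 32 + 69 = 101
  {L, J} + {T, F, Y}: 50 + 62 = 112
  {T, J} + {L, F, Y}: 38 + 69 = 107
  … (15 splits in total)
  {L, T, J, F} + {Y}: 69 + 10 = 79  ← best
Best: vehicle 1 W → J → T → L → F → W = 69; vehicle 2 W → Y → W = 10; combined 79.

79 miles — the smallest possible combined total.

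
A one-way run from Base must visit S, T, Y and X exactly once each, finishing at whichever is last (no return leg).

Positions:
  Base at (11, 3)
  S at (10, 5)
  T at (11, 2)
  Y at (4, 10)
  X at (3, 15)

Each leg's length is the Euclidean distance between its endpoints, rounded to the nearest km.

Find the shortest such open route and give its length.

17 km — the minimum one-way total.

There are 4! = 24 possible orderings.
Base - S - T - Y - X: 2+3+11+5 = 21
Base - S - T - X - Y: 2+3+15+5 = 25
Base - S - Y - T - X: 2+8+11+15 = 36
Base - S - Y - X - T: 2+8+5+15 = 30
Base - S - X - T - Y: 2+12+15+11 = 40
Base - S - X - Y - T: 2+12+5+11 = 30
Base - T - S - Y - X: 1+3+8+5 = 17
Base - T - S - X - Y: 1+3+12+5 = 21
Base - T - Y - S - X: 1+11+8+12 = 32
Base - T - Y - X - S: 1+11+5+12 = 29
Base - T - X - S - Y: 1+15+12+8 = 36
Base - T - X - Y - S: 1+15+5+8 = 29
Base - Y - S - T - X: 10+8+3+15 = 36
Base - Y - S - X - T: 10+8+12+15 = 45
… (10 more)
The minimum is 17.
One shortest path: Base → T → S → Y → X.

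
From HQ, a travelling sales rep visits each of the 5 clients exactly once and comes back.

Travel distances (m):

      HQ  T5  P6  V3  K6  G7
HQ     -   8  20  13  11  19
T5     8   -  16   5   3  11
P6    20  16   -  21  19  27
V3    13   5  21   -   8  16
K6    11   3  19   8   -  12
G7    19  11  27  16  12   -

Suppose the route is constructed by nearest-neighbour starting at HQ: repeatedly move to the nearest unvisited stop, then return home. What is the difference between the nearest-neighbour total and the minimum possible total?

Excess over optimum: 2 m.

From HQ: T5=8, K6=11, V3=13, G7=19, P6=20 → choose T5 (8).
From T5: K6=3, V3=5, G7=11, P6=16 → choose K6 (3).
From K6: V3=8, G7=12, P6=19 → choose V3 (8).
From V3: G7=16, P6=21 → choose G7 (16).
From G7: P6=27 → choose P6 (27).
NN route HQ → T5 → K6 → V3 → G7 → P6 → HQ costs 82.
Optimal: HQ → T5 → V3 → K6 → G7 → P6 → HQ costs 80 (by enumerating all 60 distinct tours).
Excess = 82 − 80 = 2.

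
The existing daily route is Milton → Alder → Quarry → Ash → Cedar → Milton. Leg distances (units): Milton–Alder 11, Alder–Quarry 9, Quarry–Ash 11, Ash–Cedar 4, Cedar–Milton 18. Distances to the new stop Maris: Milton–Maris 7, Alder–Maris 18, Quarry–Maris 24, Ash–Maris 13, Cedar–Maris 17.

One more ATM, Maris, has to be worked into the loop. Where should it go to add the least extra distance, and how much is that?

Minimum extra distance: 6, inserting Maris between Cedar and Milton.

Insertion cost between consecutive stops i–j is d(i,Maris) + d(Maris,j) − d(i,j):
  between Milton and Alder: 7 + 18 − 11 = 14
  between Alder and Quarry: 18 + 24 − 9 = 33
  between Quarry and Ash: 24 + 13 − 11 = 26
  between Ash and Cedar: 13 + 17 − 4 = 26
  between Cedar and Milton: 17 + 7 − 18 = 6
Cheapest insertion is between Cedar and Milton, adding 6.
New total = 53 + 6 = 59.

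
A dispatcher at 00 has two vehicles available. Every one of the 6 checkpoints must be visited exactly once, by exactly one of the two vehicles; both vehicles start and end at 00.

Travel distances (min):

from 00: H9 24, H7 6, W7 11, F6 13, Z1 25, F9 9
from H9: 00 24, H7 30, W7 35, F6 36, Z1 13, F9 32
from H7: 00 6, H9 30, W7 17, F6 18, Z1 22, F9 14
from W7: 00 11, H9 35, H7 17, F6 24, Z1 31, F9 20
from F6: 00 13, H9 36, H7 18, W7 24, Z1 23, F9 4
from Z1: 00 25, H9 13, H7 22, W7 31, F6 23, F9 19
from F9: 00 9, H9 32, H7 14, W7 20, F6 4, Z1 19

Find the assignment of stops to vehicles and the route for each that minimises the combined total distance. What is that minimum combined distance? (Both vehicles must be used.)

Check every non-empty split of the stops between the two vehicles; for each half take its own optimal tour:
  {H9} + {H7, W7, F6, Z1, F9}: 48 + 86 = 134
  {H7} + {H9, W7, F6, Z1, F9}: 12 + 95 = 107
  {H9, H7} + {W7, F6, Z1, F9}: 60 + 78 = 138
  {W7} + {H9, H7, F6, Z1, F9}: 22 + 84 = 106
  {H9, W7} + {H7, F6, Z1, F9}: 70 + 64 = 134
  {H7, W7} + {H9, F6, Z1, F9}: 34 + 73 = 107
  … (31 splits in total)
Best: vehicle 1 00 → W7 → 00 = 22; vehicle 2 00 → H9 → Z1 → F6 → F9 → H7 → 00 = 84; combined 106.

106 min — the smallest possible combined total.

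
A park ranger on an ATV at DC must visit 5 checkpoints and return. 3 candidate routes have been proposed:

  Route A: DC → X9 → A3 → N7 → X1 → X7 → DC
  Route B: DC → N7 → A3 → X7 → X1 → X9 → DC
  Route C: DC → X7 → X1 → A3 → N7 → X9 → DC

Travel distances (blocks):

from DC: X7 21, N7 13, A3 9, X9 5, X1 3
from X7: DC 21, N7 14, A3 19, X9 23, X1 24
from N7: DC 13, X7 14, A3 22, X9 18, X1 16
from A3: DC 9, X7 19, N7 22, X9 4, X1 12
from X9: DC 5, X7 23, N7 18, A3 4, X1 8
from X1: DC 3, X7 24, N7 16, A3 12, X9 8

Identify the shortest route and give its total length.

Route A: 5 + 4 + 22 + 16 + 24 + 21 = 92
Route B: 13 + 22 + 19 + 24 + 8 + 5 = 91
Route C: 21 + 24 + 12 + 22 + 18 + 5 = 102

Shortest is Route B, total 91 blocks.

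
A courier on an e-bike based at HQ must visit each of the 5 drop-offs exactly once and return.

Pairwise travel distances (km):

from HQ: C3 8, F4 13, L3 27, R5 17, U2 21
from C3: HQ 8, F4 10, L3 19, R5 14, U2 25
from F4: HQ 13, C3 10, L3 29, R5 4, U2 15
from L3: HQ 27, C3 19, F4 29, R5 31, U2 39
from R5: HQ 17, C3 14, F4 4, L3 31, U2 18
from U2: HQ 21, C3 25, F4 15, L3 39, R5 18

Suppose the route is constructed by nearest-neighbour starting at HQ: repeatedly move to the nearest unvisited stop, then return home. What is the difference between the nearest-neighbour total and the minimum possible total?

Excess over optimum: 8 km.

From HQ: C3=8, F4=13, R5=17, U2=21, L3=27 → choose C3 (8).
From C3: F4=10, R5=14, L3=19, U2=25 → choose F4 (10).
From F4: R5=4, U2=15, L3=29 → choose R5 (4).
From R5: U2=18, L3=31 → choose U2 (18).
From U2: L3=39 → choose L3 (39).
NN route HQ → C3 → F4 → R5 → U2 → L3 → HQ costs 106.
Optimal: HQ → C3 → L3 → R5 → F4 → U2 → HQ costs 98 (by enumerating all 60 distinct tours).
Excess = 106 − 98 = 8.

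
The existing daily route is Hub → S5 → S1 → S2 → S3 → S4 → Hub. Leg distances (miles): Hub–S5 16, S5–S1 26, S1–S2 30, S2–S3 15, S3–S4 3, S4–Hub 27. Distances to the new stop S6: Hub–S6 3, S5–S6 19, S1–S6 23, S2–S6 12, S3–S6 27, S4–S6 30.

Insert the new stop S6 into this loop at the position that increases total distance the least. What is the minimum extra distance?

+5 miles — insert S6 between S1 and S2.

Insertion cost between consecutive stops i–j is d(i,S6) + d(S6,j) − d(i,j):
  between Hub and S5: 3 + 19 − 16 = 6
  between S5 and S1: 19 + 23 − 26 = 16
  between S1 and S2: 23 + 12 − 30 = 5
  between S2 and S3: 12 + 27 − 15 = 24
  between S3 and S4: 27 + 30 − 3 = 54
  between S4 and Hub: 30 + 3 − 27 = 6
Cheapest insertion is between S1 and S2, adding 5.
New total = 117 + 5 = 122.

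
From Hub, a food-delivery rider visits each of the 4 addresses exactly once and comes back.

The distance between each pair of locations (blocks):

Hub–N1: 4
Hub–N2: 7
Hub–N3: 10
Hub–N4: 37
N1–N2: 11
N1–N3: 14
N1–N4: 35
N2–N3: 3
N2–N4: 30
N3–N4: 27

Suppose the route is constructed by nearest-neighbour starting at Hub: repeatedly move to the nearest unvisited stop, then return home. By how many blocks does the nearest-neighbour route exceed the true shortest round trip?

6 blocks longer than the optimal tour.

Hub: N1=4, N2=7, N3=10, N4=37 ⇒ N1
N1: N2=11, N3=14, N4=35 ⇒ N2
N2: N3=3, N4=30 ⇒ N3
N3: N4=27 ⇒ N4
NN route Hub → N1 → N2 → N3 → N4 → Hub costs 82.
Optimal: Hub → N1 → N4 → N3 → N2 → Hub costs 76 (by enumerating all 12 distinct tours).
Excess = 82 − 76 = 6.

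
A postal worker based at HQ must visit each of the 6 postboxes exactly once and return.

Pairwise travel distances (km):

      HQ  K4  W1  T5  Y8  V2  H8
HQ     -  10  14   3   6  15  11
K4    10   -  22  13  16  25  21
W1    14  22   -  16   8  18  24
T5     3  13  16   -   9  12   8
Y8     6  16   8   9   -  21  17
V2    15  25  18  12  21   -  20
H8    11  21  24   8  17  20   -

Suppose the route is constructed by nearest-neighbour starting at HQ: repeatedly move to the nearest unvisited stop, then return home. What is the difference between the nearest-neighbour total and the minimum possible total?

HQ: T5=3, Y8=6, K4=10, H8=11, W1=14, V2=15 ⇒ T5
T5: H8=8, Y8=9, V2=12, K4=13, W1=16 ⇒ H8
H8: Y8=17, V2=20, K4=21, W1=24 ⇒ Y8
Y8: W1=8, K4=16, V2=21 ⇒ W1
W1: V2=18, K4=22 ⇒ V2
V2: K4=25 ⇒ K4
NN route HQ → T5 → H8 → Y8 → W1 → V2 → K4 → HQ costs 89.
Optimal: HQ → K4 → T5 → H8 → V2 → W1 → Y8 → HQ costs 83 (by enumerating all 360 distinct tours).
Excess = 89 − 83 = 6.

Excess over optimum: 6 km.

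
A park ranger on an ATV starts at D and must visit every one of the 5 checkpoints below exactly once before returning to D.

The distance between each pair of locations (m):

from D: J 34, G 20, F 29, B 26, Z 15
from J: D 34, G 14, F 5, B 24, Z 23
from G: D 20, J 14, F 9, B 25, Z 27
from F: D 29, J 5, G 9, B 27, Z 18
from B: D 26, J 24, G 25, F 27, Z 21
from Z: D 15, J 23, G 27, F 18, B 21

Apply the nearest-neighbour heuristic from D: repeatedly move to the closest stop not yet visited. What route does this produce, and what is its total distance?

From D: distances to unvisited — Z=15, G=20, B=26, F=29, J=34. Nearest is Z (15).
From Z: distances to unvisited — F=18, B=21, J=23, G=27. Nearest is F (18).
From F: distances to unvisited — J=5, G=9, B=27. Nearest is J (5).
From J: distances to unvisited — G=14, B=24. Nearest is G (14).
From G: distances to unvisited — B=25. Nearest is B (25).
Return B→D: 26.
Total = 15 + 18 + 5 + 14 + 25 + 26 = 103.

103 m along D → Z → F → J → G → B → D.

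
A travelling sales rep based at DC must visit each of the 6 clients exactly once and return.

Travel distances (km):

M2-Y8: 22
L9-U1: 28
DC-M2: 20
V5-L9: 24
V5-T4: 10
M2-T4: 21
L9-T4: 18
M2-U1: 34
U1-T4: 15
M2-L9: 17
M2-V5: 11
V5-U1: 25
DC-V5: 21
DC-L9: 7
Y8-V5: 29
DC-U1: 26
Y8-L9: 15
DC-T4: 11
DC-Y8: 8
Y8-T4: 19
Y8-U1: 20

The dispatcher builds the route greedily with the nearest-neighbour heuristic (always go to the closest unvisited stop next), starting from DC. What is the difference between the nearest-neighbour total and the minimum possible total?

From DC: L9=7, Y8=8, T4=11, M2=20, V5=21, U1=26 → choose L9 (7).
From L9: Y8=15, M2=17, T4=18, V5=24, U1=28 → choose Y8 (15).
From Y8: T4=19, U1=20, M2=22, V5=29 → choose T4 (19).
From T4: V5=10, U1=15, M2=21 → choose V5 (10).
From V5: M2=11, U1=25 → choose M2 (11).
From M2: U1=34 → choose U1 (34).
NN route DC → L9 → Y8 → T4 → V5 → M2 → U1 → DC costs 122.
Optimal: DC → Y8 → U1 → T4 → V5 → M2 → L9 → DC costs 88 (by enumerating all 360 distinct tours).
Excess = 122 − 88 = 34.

Excess over optimum: 34 km.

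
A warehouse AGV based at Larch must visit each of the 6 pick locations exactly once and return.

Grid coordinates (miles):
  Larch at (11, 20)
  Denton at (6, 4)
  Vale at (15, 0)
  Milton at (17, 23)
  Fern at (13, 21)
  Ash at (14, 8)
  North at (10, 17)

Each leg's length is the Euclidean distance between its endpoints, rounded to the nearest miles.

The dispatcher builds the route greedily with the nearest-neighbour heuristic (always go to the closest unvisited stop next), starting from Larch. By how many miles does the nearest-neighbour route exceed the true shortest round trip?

From Larch: Fern=2, North=3, Milton=7, Ash=12, Denton=17, Vale=20 → choose Fern (2).
From Fern: Milton=4, North=5, Ash=13, Denton=18, Vale=21 → choose Milton (4).
From Milton: North=9, Ash=15, Denton=22, Vale=23 → choose North (9).
From North: Ash=10, Denton=14, Vale=18 → choose Ash (10).
From Ash: Vale=8, Denton=9 → choose Vale (8).
From Vale: Denton=10 → choose Denton (10).
NN route Larch → Fern → Milton → North → Ash → Vale → Denton → Larch costs 60.
Optimal: Larch → Fern → Milton → Ash → Vale → Denton → North → Larch costs 56 (by enumerating all 360 distinct tours).
Excess = 60 − 56 = 4.

The nearest-neighbour route is 4 miles longer than optimal.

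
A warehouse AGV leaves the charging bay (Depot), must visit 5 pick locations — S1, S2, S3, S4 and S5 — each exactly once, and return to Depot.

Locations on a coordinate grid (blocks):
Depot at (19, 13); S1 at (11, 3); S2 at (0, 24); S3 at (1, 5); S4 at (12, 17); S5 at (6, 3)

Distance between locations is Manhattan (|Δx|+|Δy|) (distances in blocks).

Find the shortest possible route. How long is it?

Depot → S1 → S2 → S3 → S4 → S5 → Depot: 18+32+20+23+20+23 = 136
Depot → S1 → S2 → S3 → S5 → S4 → Depot: 18+32+20+7+20+11 = 108
Depot → S1 → S2 → S4 → S3 → S5 → Depot: 18+32+19+23+7+23 = 122
Depot → S1 → S2 → S4 → S5 → S3 → Depot: 18+32+19+20+7+26 = 122
Depot → S1 → S2 → S5 → S3 → S4 → Depot: 18+32+27+7+23+11 = 118
Depot → S1 → S2 → S5 → S4 → S3 → Depot: 18+32+27+20+23+26 = 146
Depot → S1 → S3 → S2 → S4 → S5 → Depot: 18+12+20+19+20+23 = 112
Depot → S1 → S3 → S2 → S5 → S4 → Depot: 18+12+20+27+20+11 = 108
Depot → S1 → S3 → S4 → S2 → S5 → Depot: 18+12+23+19+27+23 = 122
Depot → S1 → S3 → S4 → S5 → S2 → Depot: 18+12+23+20+27+30 = 130
Depot → S1 → S3 → S5 → S2 → S4 → Depot: 18+12+7+27+19+11 = 94
Depot → S1 → S3 → S5 → S4 → S2 → Depot: 18+12+7+20+19+30 = 106
Depot → S1 → S4 → S2 → S3 → S5 → Depot: 18+15+19+20+7+23 = 102
Depot → S1 → S4 → S2 → S5 → S3 → Depot: 18+15+19+27+7+26 = 112
… (46 more)
Depot → S1 → S5 → S3 → S2 → S4 → Depot: 18+5+7+20+19+11 = 80  ← best
The minimum is 80.
One optimal route: Depot → S1 → S5 → S3 → S2 → S4 → Depot (or its reverse).

Minimum total distance: 80 blocks.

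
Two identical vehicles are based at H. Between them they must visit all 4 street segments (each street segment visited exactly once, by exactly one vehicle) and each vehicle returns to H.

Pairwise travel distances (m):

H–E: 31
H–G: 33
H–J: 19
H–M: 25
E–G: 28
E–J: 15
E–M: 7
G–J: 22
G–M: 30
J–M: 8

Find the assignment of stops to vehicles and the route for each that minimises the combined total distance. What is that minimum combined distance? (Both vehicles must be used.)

Try each way of splitting the stops between the two vehicles (each non-empty) and, for each split, find the best tour for each vehicle:
  {E} + {G, J, M}: 62 + 88 = 150
  {G} + {E, J, M}: 66 + 65 = 131
  {E, G} + {J, M}: 92 + 52 = 144
  {J} + {E, G, M}: 38 + 93 = 131
  {E, J} + {G, M}: 65 + 88 = 153
  {G, J} + {E, M}: 74 + 63 = 137
  … (7 splits in total)
Best: vehicle 1 H → G → H = 66; vehicle 2 H → E → M → J → H = 65; combined 131.

131 m — the smallest possible combined total.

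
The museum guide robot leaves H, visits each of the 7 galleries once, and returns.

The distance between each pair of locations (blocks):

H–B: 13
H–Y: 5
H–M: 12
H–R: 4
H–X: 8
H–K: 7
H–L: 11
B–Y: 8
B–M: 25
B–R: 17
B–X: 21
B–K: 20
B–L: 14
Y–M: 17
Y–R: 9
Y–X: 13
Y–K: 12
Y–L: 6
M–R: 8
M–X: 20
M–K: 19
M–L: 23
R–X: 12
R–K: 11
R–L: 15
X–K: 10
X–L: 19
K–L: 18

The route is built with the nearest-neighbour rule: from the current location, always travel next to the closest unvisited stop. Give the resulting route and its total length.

At H the remaining stops are R 4, Y 5, K 7, X 8, L 11, M 12, B 13; go to R.
At R the remaining stops are M 8, Y 9, K 11, X 12, L 15, B 17; go to M.
At M the remaining stops are Y 17, K 19, X 20, L 23, B 25; go to Y.
At Y the remaining stops are L 6, B 8, K 12, X 13; go to L.
At L the remaining stops are B 14, K 18, X 19; go to B.
At B the remaining stops are K 20, X 21; go to K.
At K the remaining stops are X 10; go to X.
Return X→H: 8.
Total = 4 + 8 + 17 + 6 + 14 + 20 + 10 + 8 = 87.

Total distance 87 blocks via the nearest-neighbour route H → R → M → Y → L → B → K → X → H.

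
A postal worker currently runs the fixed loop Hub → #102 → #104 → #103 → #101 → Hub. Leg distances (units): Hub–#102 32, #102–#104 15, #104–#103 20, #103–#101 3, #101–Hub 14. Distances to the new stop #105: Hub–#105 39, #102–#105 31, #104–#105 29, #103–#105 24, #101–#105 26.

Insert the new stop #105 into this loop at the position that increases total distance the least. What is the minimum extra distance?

Insertion cost between consecutive stops i–j is d(i,#105) + d(#105,j) − d(i,j):
  between Hub and #102: 39 + 31 − 32 = 38
  between #102 and #104: 31 + 29 − 15 = 45
  between #104 and #103: 29 + 24 − 20 = 33
  between #103 and #101: 24 + 26 − 3 = 47
  between #101 and Hub: 26 + 39 − 14 = 51
Cheapest insertion is between #104 and #103, adding 33.
New total = 84 + 33 = 117.

+33 — insert #105 between #104 and #103.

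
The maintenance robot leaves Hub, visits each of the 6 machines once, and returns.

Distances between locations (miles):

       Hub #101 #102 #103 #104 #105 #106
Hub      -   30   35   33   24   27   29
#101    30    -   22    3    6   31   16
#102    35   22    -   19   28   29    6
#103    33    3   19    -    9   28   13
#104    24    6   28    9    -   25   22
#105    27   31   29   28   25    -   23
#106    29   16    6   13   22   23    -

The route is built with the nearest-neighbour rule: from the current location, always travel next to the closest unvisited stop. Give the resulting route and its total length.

108 miles along Hub → #104 → #101 → #103 → #106 → #102 → #105 → Hub.

At Hub the remaining stops are #104 24, #105 27, #106 29, #101 30, #103 33, #102 35; go to #104.
At #104 the remaining stops are #101 6, #103 9, #106 22, #105 25, #102 28; go to #101.
At #101 the remaining stops are #103 3, #106 16, #102 22, #105 31; go to #103.
At #103 the remaining stops are #106 13, #102 19, #105 28; go to #106.
At #106 the remaining stops are #102 6, #105 23; go to #102.
At #102 the remaining stops are #105 29; go to #105.
Return #105→Hub: 27.
Total = 24 + 6 + 3 + 13 + 6 + 29 + 27 = 108.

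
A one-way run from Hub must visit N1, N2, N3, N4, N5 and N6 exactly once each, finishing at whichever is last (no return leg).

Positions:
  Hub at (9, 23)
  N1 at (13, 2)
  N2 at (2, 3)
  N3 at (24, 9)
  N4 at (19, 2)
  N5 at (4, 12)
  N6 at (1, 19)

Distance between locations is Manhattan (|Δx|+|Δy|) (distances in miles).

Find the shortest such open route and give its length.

63 miles — the minimum one-way total.

There are 6! = 720 possible orderings.
Hub → N1 → N2 → N3 → N4 → N5 → N6: 25+12+28+12+25+10 = 112
Hub → N1 → N2 → N3 → N4 → N6 → N5: 25+12+28+12+35+10 = 122
Hub → N1 → N2 → N3 → N5 → N4 → N6: 25+12+28+23+25+35 = 148
Hub → N1 → N2 → N3 → N5 → N6 → N4: 25+12+28+23+10+35 = 133
Hub → N1 → N2 → N3 → N6 → N4 → N5: 25+12+28+33+35+25 = 158
Hub → N1 → N2 → N3 → N6 → N5 → N4: 25+12+28+33+10+25 = 133
Hub → N1 → N2 → N4 → N3 → N5 → N6: 25+12+18+12+23+10 = 100
Hub → N1 → N2 → N4 → N3 → N6 → N5: 25+12+18+12+33+10 = 110
… (712 more)
Hub → N6 → N5 → N2 → N1 → N4 → N3: 12+10+11+12+6+12 = 63  ← best
The minimum is 63.
One shortest path: Hub → N6 → N5 → N2 → N1 → N4 → N3.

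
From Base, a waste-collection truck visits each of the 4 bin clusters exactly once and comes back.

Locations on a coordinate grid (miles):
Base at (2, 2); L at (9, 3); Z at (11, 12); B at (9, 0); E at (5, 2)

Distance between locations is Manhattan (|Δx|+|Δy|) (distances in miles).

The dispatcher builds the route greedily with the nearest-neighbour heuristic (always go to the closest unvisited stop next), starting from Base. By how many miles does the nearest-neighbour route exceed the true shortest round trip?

From Base: E=3, L=8, B=9, Z=19 → choose E (3).
From E: L=5, B=6, Z=16 → choose L (5).
From L: B=3, Z=11 → choose B (3).
From B: Z=14 → choose Z (14).
NN route Base → E → L → B → Z → Base costs 44.
Optimal: Base → L → Z → B → E → Base costs 42 (by enumerating all 12 distinct tours).
Excess = 44 − 42 = 2.

2 miles longer than the optimal tour.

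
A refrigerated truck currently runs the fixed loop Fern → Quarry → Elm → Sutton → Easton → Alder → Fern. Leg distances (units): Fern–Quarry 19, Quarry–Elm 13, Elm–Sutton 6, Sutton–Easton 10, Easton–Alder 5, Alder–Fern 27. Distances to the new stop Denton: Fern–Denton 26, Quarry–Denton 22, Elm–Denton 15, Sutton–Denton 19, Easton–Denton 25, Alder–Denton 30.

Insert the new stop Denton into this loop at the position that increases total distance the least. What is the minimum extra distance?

+24 — insert Denton between Quarry and Elm.

Insertion cost between consecutive stops i–j is d(i,Denton) + d(Denton,j) − d(i,j):
  between Fern and Quarry: 26 + 22 − 19 = 29
  between Quarry and Elm: 22 + 15 − 13 = 24
  between Elm and Sutton: 15 + 19 − 6 = 28
  between Sutton and Easton: 19 + 25 − 10 = 34
  between Easton and Alder: 25 + 30 − 5 = 50
  between Alder and Fern: 30 + 26 − 27 = 29
Cheapest insertion is between Quarry and Elm, adding 24.
New total = 80 + 24 = 104.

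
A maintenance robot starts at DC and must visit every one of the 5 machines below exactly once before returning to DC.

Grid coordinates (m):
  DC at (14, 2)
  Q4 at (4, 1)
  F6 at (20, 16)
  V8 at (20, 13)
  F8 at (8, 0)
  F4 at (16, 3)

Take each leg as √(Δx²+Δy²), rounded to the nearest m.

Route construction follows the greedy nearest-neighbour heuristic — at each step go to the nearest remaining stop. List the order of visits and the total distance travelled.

Total distance 53 m via the nearest-neighbour route DC → F4 → F8 → Q4 → V8 → F6 → DC.

At DC the remaining stops are F4 2, F8 6, Q4 10, V8 13, F6 15; go to F4.
At F4 the remaining stops are F8 9, V8 11, Q4 12, F6 14; go to F8.
At F8 the remaining stops are Q4 4, V8 18, F6 20; go to Q4.
At Q4 the remaining stops are V8 20, F6 22; go to V8.
At V8 the remaining stops are F6 3; go to F6.
Return F6→DC: 15.
Total = 2 + 9 + 4 + 20 + 3 + 15 = 53.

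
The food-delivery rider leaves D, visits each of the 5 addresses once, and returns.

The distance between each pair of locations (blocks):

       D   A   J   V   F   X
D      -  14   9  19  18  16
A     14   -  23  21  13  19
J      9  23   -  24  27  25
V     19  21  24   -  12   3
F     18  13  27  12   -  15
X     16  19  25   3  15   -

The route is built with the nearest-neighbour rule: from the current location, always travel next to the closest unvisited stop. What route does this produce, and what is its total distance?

D → [J:9 / A:14 / X:16 / F:18 / V:19] → J (9)
J → [A:23 / V:24 / X:25 / F:27] → A (23)
A → [F:13 / X:19 / V:21] → F (13)
F → [V:12 / X:15] → V (12)
V → [X:3] → X (3)
Return X→D: 16.
Total = 9 + 23 + 13 + 12 + 3 + 16 = 76.

Total distance 76 blocks via the nearest-neighbour route D → J → A → F → V → X → D.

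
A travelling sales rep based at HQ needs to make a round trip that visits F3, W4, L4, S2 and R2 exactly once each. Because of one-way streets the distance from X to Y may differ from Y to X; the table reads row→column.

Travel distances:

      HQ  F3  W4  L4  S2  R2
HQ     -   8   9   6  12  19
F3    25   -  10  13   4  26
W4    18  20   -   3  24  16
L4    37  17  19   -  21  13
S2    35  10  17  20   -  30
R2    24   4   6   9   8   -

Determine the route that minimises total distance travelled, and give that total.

62 — the shortest possible round trip.

HQ → F3 → W4 → L4 → S2 → R2 → HQ: 8+10+3+21+30+24 = 96
HQ → F3 → W4 → L4 → R2 → S2 → HQ: 8+10+3+13+8+35 = 77
HQ → F3 → W4 → S2 → L4 → R2 → HQ: 8+10+24+20+13+24 = 99
HQ → F3 → W4 → S2 → R2 → L4 → HQ: 8+10+24+30+9+37 = 118
HQ → F3 → W4 → R2 → L4 → S2 → HQ: 8+10+16+9+21+35 = 99
HQ → F3 → W4 → R2 → S2 → L4 → HQ: 8+10+16+8+20+37 = 99
HQ → F3 → L4 → W4 → S2 → R2 → HQ: 8+13+19+24+30+24 = 118
HQ → F3 → L4 → W4 → R2 → S2 → HQ: 8+13+19+16+8+35 = 99
HQ → F3 → L4 → S2 → W4 → R2 → HQ: 8+13+21+17+16+24 = 99
HQ → F3 → L4 → S2 → R2 → W4 → HQ: 8+13+21+30+6+18 = 96
HQ → F3 → L4 → R2 → W4 → S2 → HQ: 8+13+13+6+24+35 = 99
HQ → F3 → L4 → R2 → S2 → W4 → HQ: 8+13+13+8+17+18 = 77
HQ → F3 → S2 → W4 → L4 → R2 → HQ: 8+4+17+3+13+24 = 69
HQ → F3 → S2 → W4 → R2 → L4 → HQ: 8+4+17+16+9+37 = 91
… (106 more)
HQ → L4 → R2 → F3 → S2 → W4 → HQ: 6+13+4+4+17+18 = 62  ← best
The minimum is 62.
One optimal route: HQ → L4 → R2 → F3 → S2 → W4 → HQ.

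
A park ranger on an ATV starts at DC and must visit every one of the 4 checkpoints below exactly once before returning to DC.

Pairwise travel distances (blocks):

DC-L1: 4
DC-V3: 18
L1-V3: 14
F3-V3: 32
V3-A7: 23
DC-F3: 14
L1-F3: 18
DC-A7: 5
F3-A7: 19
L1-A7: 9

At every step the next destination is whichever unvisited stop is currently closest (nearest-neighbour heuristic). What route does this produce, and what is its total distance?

Nearest-neighbour total = 82 blocks; route DC → L1 → A7 → F3 → V3 → DC.

DC → [L1:4 / A7:5 / F3:14 / V3:18] → L1 (4)
L1 → [A7:9 / V3:14 / F3:18] → A7 (9)
A7 → [F3:19 / V3:23] → F3 (19)
F3 → [V3:32] → V3 (32)
Return V3→DC: 18.
Total = 4 + 9 + 19 + 32 + 18 = 82.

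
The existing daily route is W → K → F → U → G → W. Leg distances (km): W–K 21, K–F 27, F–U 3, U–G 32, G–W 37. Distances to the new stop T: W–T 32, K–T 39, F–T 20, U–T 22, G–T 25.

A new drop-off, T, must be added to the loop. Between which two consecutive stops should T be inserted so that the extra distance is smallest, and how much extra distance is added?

Minimum extra distance: 15 km, inserting T between U and G.

Insertion cost between consecutive stops i–j is d(i,T) + d(T,j) − d(i,j):
  between W and K: 32 + 39 − 21 = 50
  between K and F: 39 + 20 − 27 = 32
  between F and U: 20 + 22 − 3 = 39
  between U and G: 22 + 25 − 32 = 15
  between G and W: 25 + 32 − 37 = 20
Cheapest insertion is between U and G, adding 15.
New total = 120 + 15 = 135.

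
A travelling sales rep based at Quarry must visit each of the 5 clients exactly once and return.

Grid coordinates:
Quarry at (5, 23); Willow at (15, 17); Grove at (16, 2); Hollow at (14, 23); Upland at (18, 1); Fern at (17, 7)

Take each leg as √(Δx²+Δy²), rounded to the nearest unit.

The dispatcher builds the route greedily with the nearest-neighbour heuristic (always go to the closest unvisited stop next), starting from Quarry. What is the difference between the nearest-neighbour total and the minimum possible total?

Excess over optimum: 1.

Quarry: Hollow=9, Willow=12, Fern=20, Grove=24, Upland=26 ⇒ Hollow
Hollow: Willow=6, Fern=16, Grove=21, Upland=22 ⇒ Willow
Willow: Fern=10, Grove=15, Upland=16 ⇒ Fern
Fern: Grove=5, Upland=6 ⇒ Grove
Grove: Upland=2 ⇒ Upland
NN route Quarry → Hollow → Willow → Fern → Grove → Upland → Quarry costs 58.
Optimal: Quarry → Grove → Upland → Fern → Willow → Hollow → Quarry costs 57 (by enumerating all 60 distinct tours).
Excess = 58 − 57 = 1.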